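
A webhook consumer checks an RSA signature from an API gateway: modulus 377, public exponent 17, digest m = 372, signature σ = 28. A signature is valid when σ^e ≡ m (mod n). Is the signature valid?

Squares mod 377: σ^1≡28, σ^2≡30, σ^4≡146, σ^8≡204, σ^16≡146
17 = 16 + 1, so σ^17 ≡ 146·28 ≡ 318 (mod 377)
σ^17 mod 377 = 318, but m = 372.

invalid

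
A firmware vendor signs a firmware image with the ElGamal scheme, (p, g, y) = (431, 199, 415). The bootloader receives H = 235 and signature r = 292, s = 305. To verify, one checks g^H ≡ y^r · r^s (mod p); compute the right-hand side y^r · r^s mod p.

415^2 = 172225 ≡ 256
415^4 ≡ 256^2 = 65536 ≡ 24
415^8 ≡ 24^2 = 576 ≡ 145
415^16 ≡ 145^2 = 21025 ≡ 337
415^32 ≡ 337^2 = 113569 ≡ 216
415^64 ≡ 216^2 = 46656 ≡ 108
415^128 ≡ 108^2 = 11664 ≡ 27
415^256 ≡ 27^2 = 729 ≡ 298
292 = 256 + 32 + 4, so 415^292 ≡ 298·216·24 ≡ 128 (mod 431)
292^2 = 85264 ≡ 357
292^4 ≡ 357^2 = 127449 ≡ 304
292^8 ≡ 304^2 = 92416 ≡ 182
292^16 ≡ 182^2 = 33124 ≡ 368
292^32 ≡ 368^2 = 135424 ≡ 90
292^64 ≡ 90^2 = 8100 ≡ 342
292^128 ≡ 342^2 = 116964 ≡ 163
292^256 ≡ 163^2 = 26569 ≡ 278
305 = 256 + 32 + 16 + 1, so 292^305 ≡ 278·90·368·292 ≡ 428 (mod 431)
y^r · r^s ≡ 128·428 = 54784 ≡ 47 (mod 431)

47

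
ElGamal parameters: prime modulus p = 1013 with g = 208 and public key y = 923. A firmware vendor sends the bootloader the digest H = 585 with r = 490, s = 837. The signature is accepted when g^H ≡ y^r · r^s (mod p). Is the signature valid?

Left side g^H mod p:
208^585 mod 1013 = 844
Right side y^r · r^s mod p:
923^490 mod 1013 = 695
490^837 mod 1013 = 43
695·43 = 29885 ≡ 508 (mod 1013)
844 ≠ 508, so verification fails.

invalid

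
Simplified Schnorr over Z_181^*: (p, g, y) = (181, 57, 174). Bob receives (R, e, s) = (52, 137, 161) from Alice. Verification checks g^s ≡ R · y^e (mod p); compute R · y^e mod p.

85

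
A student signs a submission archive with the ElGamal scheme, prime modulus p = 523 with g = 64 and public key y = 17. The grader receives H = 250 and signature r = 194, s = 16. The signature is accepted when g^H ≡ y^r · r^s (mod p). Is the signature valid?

valid

Left side g^H mod p:
64^250 mod 523 = 472
Right side y^r · r^s mod p:
17^194 mod 523 = 264
194^16 mod 523 = 398
264·398 = 105072 ≡ 472 (mod 523)
472 ≡ 472 (mod 523), so the signature is genuine.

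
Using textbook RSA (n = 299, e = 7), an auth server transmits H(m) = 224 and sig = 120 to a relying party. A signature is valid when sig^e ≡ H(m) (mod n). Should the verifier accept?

accept

Squares mod 299: sig^1≡120, sig^2≡48, sig^4≡211
7 = 4 + 2 + 1, so sig^7 ≡ 211·48·120 ≡ 224 (mod 299)
sig^7 mod 299 = 224 matches H(m).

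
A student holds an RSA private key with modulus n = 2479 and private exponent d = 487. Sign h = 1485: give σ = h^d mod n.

476

h^2 ≡ 1485^2 = 2205225 ≡ 1394
h^4 ≡ 1394^2 = 1943236 ≡ 2179
h^8 ≡ 2179^2 = 4748041 ≡ 756
h^16 ≡ 756^2 = 571536 ≡ 1366
h^32 ≡ 1366^2 = 1865956 ≡ 1748
h^64 ≡ 1748^2 = 3055504 ≡ 1376
h^128 ≡ 1376^2 = 1893376 ≡ 1899
h^256 ≡ 1899^2 = 3606201 ≡ 1735
487 = 256 + 128 + 64 + 32 + 4 + 2 + 1, so h^487 ≡ 1735·1899·1376·1748·2179·1394·1485 ≡ 476 (mod 2479)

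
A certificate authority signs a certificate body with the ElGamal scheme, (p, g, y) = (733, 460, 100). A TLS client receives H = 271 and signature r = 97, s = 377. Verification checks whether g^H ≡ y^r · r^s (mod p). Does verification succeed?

Left side g^H mod p:
460^2 = 211600 ≡ 496
460^4 ≡ 496^2 = 246016 ≡ 461
460^8 ≡ 461^2 = 212521 ≡ 684
460^16 ≡ 684^2 = 467856 ≡ 202
460^32 ≡ 202^2 = 40804 ≡ 489
460^64 ≡ 489^2 = 239121 ≡ 163
460^128 ≡ 163^2 = 26569 ≡ 181
460^256 ≡ 181^2 = 32761 ≡ 509
271 = 256 + 8 + 4 + 2 + 1, so 460^271 ≡ 509·684·461·496·460 ≡ 692 (mod 733)
Right side y^r · r^s mod p:
100^2 = 10000 ≡ 471
100^4 ≡ 471^2 = 221841 ≡ 475
100^8 ≡ 475^2 = 225625 ≡ 594
100^16 ≡ 594^2 = 352836 ≡ 263
100^32 ≡ 263^2 = 69169 ≡ 267
100^64 ≡ 267^2 = 71289 ≡ 188
97 = 64 + 32 + 1, so 100^97 ≡ 188·267·100 ≡ 16 (mod 733)
97^2 = 9409 ≡ 613
97^4 ≡ 613^2 = 375769 ≡ 473
97^8 ≡ 473^2 = 223729 ≡ 164
97^16 ≡ 164^2 = 26896 ≡ 508
97^32 ≡ 508^2 = 258064 ≡ 48
97^64 ≡ 48^2 = 2304 ≡ 105
97^128 ≡ 105^2 = 11025 ≡ 30
97^256 ≡ 30^2 = 900 ≡ 167
377 = 256 + 64 + 32 + 16 + 8 + 1, so 97^377 ≡ 167·105·48·508·164·97 ≡ 505 (mod 733)
16·505 = 8080 ≡ 17 (mod 733)
692 ≠ 17, so verification fails.

fails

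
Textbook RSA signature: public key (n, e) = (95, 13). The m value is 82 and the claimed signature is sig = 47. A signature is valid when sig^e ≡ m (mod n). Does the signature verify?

Squares mod 95: sig^1≡47, sig^2≡24, sig^4≡6, sig^8≡36
13 = 8 + 4 + 1, so sig^13 ≡ 36·6·47 ≡ 82 (mod 95)
sig^13 mod 95 = 82 matches m.

verifies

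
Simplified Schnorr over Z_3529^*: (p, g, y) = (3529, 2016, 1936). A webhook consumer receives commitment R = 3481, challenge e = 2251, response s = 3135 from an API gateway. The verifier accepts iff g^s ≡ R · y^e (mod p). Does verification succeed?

passes

g^s mod p:
2016^3135 mod 3529 = 1701
R · y^e mod p:
1936^2251 mod 3529 = 3273
3481·3273 = 11393313 ≡ 1701 (mod 3529)
1701 ≡ 1701 (mod 3529); signature holds.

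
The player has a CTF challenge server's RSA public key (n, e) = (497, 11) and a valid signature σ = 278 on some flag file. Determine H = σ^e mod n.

164

σ^2 ≡ 278^2 = 77284 ≡ 249
σ^4 ≡ 249^2 = 62001 ≡ 373
σ^8 ≡ 373^2 = 139129 ≡ 466
11 = 8 + 2 + 1, so σ^11 ≡ 466·249·278 ≡ 164 (mod 497)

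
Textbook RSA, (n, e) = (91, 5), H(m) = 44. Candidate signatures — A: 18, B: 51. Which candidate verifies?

A

Candidate A: 18^2 = 324 ≡ 51; 18^4 ≡ 51^2 = 2601 ≡ 53; 5 = 4 + 1, so 18^5 ≡ 53·18 ≡ 44 (mod 91)
  → matches H(m) = 44
Candidate B: 51^2 = 2601 ≡ 53; 51^4 ≡ 53^2 = 2809 ≡ 79; 5 = 4 + 1, so 51^5 ≡ 79·51 ≡ 25 (mod 91)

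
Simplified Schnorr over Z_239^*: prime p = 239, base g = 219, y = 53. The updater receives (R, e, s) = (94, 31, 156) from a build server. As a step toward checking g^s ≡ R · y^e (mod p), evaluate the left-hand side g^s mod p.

192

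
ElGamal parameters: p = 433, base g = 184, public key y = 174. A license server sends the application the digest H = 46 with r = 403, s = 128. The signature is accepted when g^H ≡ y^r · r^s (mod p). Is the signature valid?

invalid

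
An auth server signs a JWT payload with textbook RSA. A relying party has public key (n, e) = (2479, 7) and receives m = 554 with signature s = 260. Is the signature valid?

s^2 ≡ 260^2 = 67600 ≡ 667
s^4 ≡ 667^2 = 444889 ≡ 1148
7 = 4 + 2 + 1, so s^7 ≡ 1148·667·260 ≡ 149 (mod 2479)
s^7 mod 2479 = 149, but m = 554.

invalid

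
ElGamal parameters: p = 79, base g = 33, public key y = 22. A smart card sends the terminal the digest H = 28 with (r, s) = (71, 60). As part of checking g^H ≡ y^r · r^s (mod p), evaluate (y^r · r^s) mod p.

22^2 = 484 ≡ 10
22^4 ≡ 10^2 = 100 ≡ 21
22^8 ≡ 21^2 = 441 ≡ 46
22^16 ≡ 46^2 = 2116 ≡ 62
22^32 ≡ 62^2 = 3844 ≡ 52
22^64 ≡ 52^2 = 2704 ≡ 18
71 = 64 + 4 + 2 + 1, so 22^71 ≡ 18·21·10·22 ≡ 52 (mod 79)
71^2 = 5041 ≡ 64
71^4 ≡ 64^2 = 4096 ≡ 67
71^8 ≡ 67^2 = 4489 ≡ 65
71^16 ≡ 65^2 = 4225 ≡ 38
71^32 ≡ 38^2 = 1444 ≡ 22
60 = 32 + 16 + 8 + 4, so 71^60 ≡ 22·38·65·67 ≡ 65 (mod 79)
y^r · r^s ≡ 52·65 = 3380 ≡ 62 (mod 79)

62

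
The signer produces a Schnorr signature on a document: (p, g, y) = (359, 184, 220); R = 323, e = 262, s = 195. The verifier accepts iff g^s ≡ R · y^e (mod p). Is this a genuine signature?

forged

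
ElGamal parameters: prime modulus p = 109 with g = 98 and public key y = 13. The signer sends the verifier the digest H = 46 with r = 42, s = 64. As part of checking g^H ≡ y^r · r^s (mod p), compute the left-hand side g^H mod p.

88

98^2 = 9604 ≡ 12
98^4 ≡ 12^2 = 144 ≡ 35
98^8 ≡ 35^2 = 1225 ≡ 26
98^16 ≡ 26^2 = 676 ≡ 22
98^32 ≡ 22^2 = 484 ≡ 48
46 = 32 + 8 + 4 + 2, so 98^46 ≡ 48·26·35·12 ≡ 88 (mod 109)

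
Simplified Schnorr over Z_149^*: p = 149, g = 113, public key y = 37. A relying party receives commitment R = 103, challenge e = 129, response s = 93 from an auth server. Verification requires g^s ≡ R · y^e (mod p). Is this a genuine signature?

g^s mod p:
113^93 mod 149 = 143
R · y^e mod p:
37^129 mod 149 = 88
103·88 = 9064 ≡ 124 (mod 149)
143 ≠ 124; the check fails.

forged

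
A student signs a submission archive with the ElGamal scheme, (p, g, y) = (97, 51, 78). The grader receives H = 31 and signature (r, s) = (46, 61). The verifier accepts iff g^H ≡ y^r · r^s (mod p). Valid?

yes

Left side g^H mod p:
51^2 = 2601 ≡ 79
51^4 ≡ 79^2 = 6241 ≡ 33
51^8 ≡ 33^2 = 1089 ≡ 22
51^16 ≡ 22^2 = 484 ≡ 96
31 = 16 + 8 + 4 + 2 + 1, so 51^31 ≡ 96·22·33·79·51 ≡ 78 (mod 97)
Right side y^r · r^s mod p:
78^2 = 6084 ≡ 70
78^4 ≡ 70^2 = 4900 ≡ 50
78^8 ≡ 50^2 = 2500 ≡ 75
78^16 ≡ 75^2 = 5625 ≡ 96
78^32 ≡ 96^2 = 9216 ≡ 1
46 = 32 + 8 + 4 + 2, so 78^46 ≡ 1·75·50·70 ≡ 18 (mod 97)
46^2 = 2116 ≡ 79
46^4 ≡ 79^2 = 6241 ≡ 33
46^8 ≡ 33^2 = 1089 ≡ 22
46^16 ≡ 22^2 = 484 ≡ 96
46^32 ≡ 96^2 = 9216 ≡ 1
61 = 32 + 16 + 8 + 4 + 1, so 46^61 ≡ 1·96·22·33·46 ≡ 69 (mod 97)
18·69 = 1242 ≡ 78 (mod 97)
78 ≡ 78 (mod 97), so the signature is genuine.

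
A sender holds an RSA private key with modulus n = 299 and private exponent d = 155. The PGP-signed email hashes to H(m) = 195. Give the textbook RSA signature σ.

195

(H(m))^2 ≡ 195^2 = 38025 ≡ 52
(H(m))^4 ≡ 52^2 = 2704 ≡ 13
(H(m))^8 ≡ 13^2 = 169
(H(m))^16 ≡ 169^2 = 28561 ≡ 156
(H(m))^32 ≡ 156^2 = 24336 ≡ 117
(H(m))^64 ≡ 117^2 = 13689 ≡ 234
(H(m))^128 ≡ 234^2 = 54756 ≡ 39
155 = 128 + 16 + 8 + 2 + 1, so (H(m))^155 ≡ 39·156·169·52·195 ≡ 195 (mod 299)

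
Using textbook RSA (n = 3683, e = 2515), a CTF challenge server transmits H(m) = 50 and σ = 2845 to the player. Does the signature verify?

does not verify

σ^2 ≡ 2845^2 = 8094025 ≡ 2474
σ^4 ≡ 2474^2 = 6120676 ≡ 3213
σ^8 ≡ 3213^2 = 10323369 ≡ 3603
σ^16 ≡ 3603^2 = 12981609 ≡ 2717
σ^32 ≡ 2717^2 = 7382089 ≡ 1357
σ^64 ≡ 1357^2 = 1841449 ≡ 3632
σ^128 ≡ 3632^2 = 13191424 ≡ 2601
σ^256 ≡ 2601^2 = 6765201 ≡ 3213
σ^512 ≡ 3213^2 = 10323369 ≡ 3603
σ^1024 ≡ 3603^2 = 12981609 ≡ 2717
σ^2048 ≡ 2717^2 = 7382089 ≡ 1357
2515 = 2048 + 256 + 128 + 64 + 16 + 2 + 1, so σ^2515 ≡ 1357·3213·2601·3632·2717·2474·2845 ≡ 3633 (mod 3683)
The recovered value 3633 does not match the digest 50.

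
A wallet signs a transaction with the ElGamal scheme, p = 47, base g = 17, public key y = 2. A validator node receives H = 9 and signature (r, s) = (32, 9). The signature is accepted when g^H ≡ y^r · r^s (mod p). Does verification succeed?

passes

Left side g^H mod p:
Squares mod 47: 17^1≡17, 17^2≡7, 17^4≡2, 17^8≡4
9 = 8 + 1, so 17^9 ≡ 4·17 ≡ 21 (mod 47)
Right side y^r · r^s mod p:
Squares mod 47: 2^1≡2, 2^2≡4, 2^4≡16, 2^8≡21, 2^16≡18, 2^32≡42
2^32 ≡ 42 (mod 47)
Squares mod 47: 32^1≡32, 32^2≡37, 32^4≡6, 32^8≡36
9 = 8 + 1, so 32^9 ≡ 36·32 ≡ 24 (mod 47)
42·24 = 1008 ≡ 21 (mod 47)
21 ≡ 21 (mod 47), so the signature is genuine.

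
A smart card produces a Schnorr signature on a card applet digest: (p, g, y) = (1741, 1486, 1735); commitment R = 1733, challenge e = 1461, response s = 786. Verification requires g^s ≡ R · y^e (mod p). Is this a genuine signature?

genuine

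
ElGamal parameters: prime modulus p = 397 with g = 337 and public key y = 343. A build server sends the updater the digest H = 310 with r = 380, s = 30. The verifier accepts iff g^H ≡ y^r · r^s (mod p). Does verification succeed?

passes

Left side g^H mod p:
337^310 mod 397 = 246
Right side y^r · r^s mod p:
343^380 mod 397 = 147
380^30 mod 397 = 107
147·107 = 15729 ≡ 246 (mod 397)
246 ≡ 246 (mod 397), so the signature is genuine.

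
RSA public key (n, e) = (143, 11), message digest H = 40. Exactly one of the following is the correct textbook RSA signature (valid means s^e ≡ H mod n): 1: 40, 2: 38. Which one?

1

Candidate 1: 40^2 = 1600 ≡ 27; 40^4 ≡ 27^2 = 729 ≡ 14; 40^8 ≡ 14^2 = 196 ≡ 53; 11 = 8 + 2 + 1, so 40^11 ≡ 53·27·40 ≡ 40 (mod 143)
  → matches H = 40
Candidate 2: 38^2 = 1444 ≡ 14; 38^4 ≡ 14^2 = 196 ≡ 53; 38^8 ≡ 53^2 = 2809 ≡ 92; 11 = 8 + 2 + 1, so 38^11 ≡ 92·14·38 ≡ 38 (mod 143)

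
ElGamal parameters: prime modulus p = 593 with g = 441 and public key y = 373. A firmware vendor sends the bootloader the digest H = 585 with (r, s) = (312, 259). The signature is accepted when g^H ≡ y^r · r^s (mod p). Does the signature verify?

Left side g^H mod p:
441^2 = 194481 ≡ 570
441^4 ≡ 570^2 = 324900 ≡ 529
441^8 ≡ 529^2 = 279841 ≡ 538
441^16 ≡ 538^2 = 289444 ≡ 60
441^32 ≡ 60^2 = 3600 ≡ 42
441^64 ≡ 42^2 = 1764 ≡ 578
441^128 ≡ 578^2 = 334084 ≡ 225
441^256 ≡ 225^2 = 50625 ≡ 220
441^512 ≡ 220^2 = 48400 ≡ 367
585 = 512 + 64 + 8 + 1, so 441^585 ≡ 367·578·538·441 ≡ 337 (mod 593)
Right side y^r · r^s mod p:
373^2 = 139129 ≡ 367
373^4 ≡ 367^2 = 134689 ≡ 78
373^8 ≡ 78^2 = 6084 ≡ 154
373^16 ≡ 154^2 = 23716 ≡ 589
373^32 ≡ 589^2 = 346921 ≡ 16
373^64 ≡ 16^2 = 256
373^128 ≡ 256^2 = 65536 ≡ 306
373^256 ≡ 306^2 = 93636 ≡ 535
312 = 256 + 32 + 16 + 8, so 373^312 ≡ 535·16·589·154 ≡ 589 (mod 593)
312^2 = 97344 ≡ 92
312^4 ≡ 92^2 = 8464 ≡ 162
312^8 ≡ 162^2 = 26244 ≡ 152
312^16 ≡ 152^2 = 23104 ≡ 570
312^32 ≡ 570^2 = 324900 ≡ 529
312^64 ≡ 529^2 = 279841 ≡ 538
312^128 ≡ 538^2 = 289444 ≡ 60
312^256 ≡ 60^2 = 3600 ≡ 42
259 = 256 + 2 + 1, so 312^259 ≡ 42·92·312 ≡ 592 (mod 593)
589·592 = 348688 ≡ 4 (mod 593)
337 ≠ 4, so verification fails.

does not verify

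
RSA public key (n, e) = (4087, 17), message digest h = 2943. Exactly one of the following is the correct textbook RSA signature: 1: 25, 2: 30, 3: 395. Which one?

1

Candidate 1: Squares mod 4087: 25^1≡25, 25^2≡625, 25^4≡2360, 25^8≡3106, 25^16≡1916; 17 = 16 + 1, so 25^17 ≡ 1916·25 ≡ 2943 (mod 4087)
  → matches h = 2943
Candidate 2: Squares mod 4087: 30^1≡30, 30^2≡900, 30^4≡774, 30^8≡2374, 30^16≡3990; 17 = 16 + 1, so 30^17 ≡ 3990·30 ≡ 1177 (mod 4087)
Candidate 3: Squares mod 4087: 395^1≡395, 395^2≡719, 395^4≡1999, 395^8≡3002, 395^16≡169; 17 = 16 + 1, so 395^17 ≡ 169·395 ≡ 1363 (mod 4087)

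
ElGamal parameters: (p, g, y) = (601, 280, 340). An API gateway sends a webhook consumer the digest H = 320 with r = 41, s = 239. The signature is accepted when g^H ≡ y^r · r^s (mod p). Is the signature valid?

valid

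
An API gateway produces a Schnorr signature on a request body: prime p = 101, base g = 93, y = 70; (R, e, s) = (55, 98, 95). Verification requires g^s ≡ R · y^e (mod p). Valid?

g^s mod p:
Squares mod 101: 93^1≡93, 93^2≡64, 93^4≡56, 93^8≡5, 93^16≡25, 93^32≡19, 93^64≡58
95 = 64 + 16 + 8 + 4 + 2 + 1, so 93^95 ≡ 58·25·5·56·64·93 ≡ 39 (mod 101)
R · y^e mod p:
Squares mod 101: 70^1≡70, 70^2≡52, 70^4≡78, 70^8≡24, 70^16≡71, 70^32≡92, 70^64≡81
98 = 64 + 32 + 2, so 70^98 ≡ 81·92·52 ≡ 68 (mod 101)
55·68 = 3740 ≡ 3 (mod 101)
39 ≠ 3; the check fails.

no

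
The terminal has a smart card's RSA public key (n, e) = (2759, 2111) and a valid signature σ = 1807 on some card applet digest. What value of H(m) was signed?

σ^2111 mod 2759 = 2525

2525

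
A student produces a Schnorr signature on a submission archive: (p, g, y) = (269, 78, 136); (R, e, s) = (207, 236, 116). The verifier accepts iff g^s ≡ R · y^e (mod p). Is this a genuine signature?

g^s mod p:
78^116 mod 269 = 14
R · y^e mod p:
136^236 mod 269 = 87
207·87 = 18009 ≡ 255 (mod 269)
14 ≠ 255; the check fails.

forged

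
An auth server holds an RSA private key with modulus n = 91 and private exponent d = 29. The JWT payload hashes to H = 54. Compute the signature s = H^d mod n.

H^2 ≡ 54^2 = 2916 ≡ 4
H^4 ≡ 4^2 = 16
H^8 ≡ 16^2 = 256 ≡ 74
H^16 ≡ 74^2 = 5476 ≡ 16
29 = 16 + 8 + 4 + 1, so H^29 ≡ 16·74·16·54 ≡ 45 (mod 91)

45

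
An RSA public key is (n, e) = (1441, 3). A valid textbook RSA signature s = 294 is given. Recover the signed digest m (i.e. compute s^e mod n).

s^2 ≡ 294^2 = 86436 ≡ 1417
3 = 2 + 1, so s^3 ≡ 1417·294 ≡ 149 (mod 1441)

149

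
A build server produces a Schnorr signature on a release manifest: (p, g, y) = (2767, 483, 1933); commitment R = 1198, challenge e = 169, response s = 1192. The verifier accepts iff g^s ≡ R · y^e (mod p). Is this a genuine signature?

forged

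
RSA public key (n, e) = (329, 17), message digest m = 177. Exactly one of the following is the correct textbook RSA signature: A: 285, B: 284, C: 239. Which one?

B

Candidate A: Squares mod 329: 285^1≡285, 285^2≡291, 285^4≡128, 285^8≡263, 285^16≡79; 17 = 16 + 1, so 285^17 ≡ 79·285 ≡ 143 (mod 329)
Candidate B: Squares mod 329: 284^1≡284, 284^2≡51, 284^4≡298, 284^8≡303, 284^16≡18; 17 = 16 + 1, so 284^17 ≡ 18·284 ≡ 177 (mod 329)
  → matches m = 177
Candidate C: Squares mod 329: 239^1≡239, 239^2≡204, 239^4≡162, 239^8≡253, 239^16≡183; 17 = 16 + 1, so 239^17 ≡ 183·239 ≡ 309 (mod 329)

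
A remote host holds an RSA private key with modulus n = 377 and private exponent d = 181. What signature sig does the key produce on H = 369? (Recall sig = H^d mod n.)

Squares mod 377: H^1≡369, H^2≡64, H^4≡326, H^8≡339, H^16≡313, H^32≡326, H^64≡339, H^128≡313
181 = 128 + 32 + 16 + 4 + 1, so H^181 ≡ 313·326·313·326·369 ≡ 330 (mod 377)

330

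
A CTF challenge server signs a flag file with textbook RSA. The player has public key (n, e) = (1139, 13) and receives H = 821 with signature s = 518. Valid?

no

s^2 ≡ 518^2 = 268324 ≡ 659
s^4 ≡ 659^2 = 434281 ≡ 322
s^8 ≡ 322^2 = 103684 ≡ 35
13 = 8 + 4 + 1, so s^13 ≡ 35·322·518 ≡ 485 (mod 1139)
s^13 mod 1139 = 485, but H = 821.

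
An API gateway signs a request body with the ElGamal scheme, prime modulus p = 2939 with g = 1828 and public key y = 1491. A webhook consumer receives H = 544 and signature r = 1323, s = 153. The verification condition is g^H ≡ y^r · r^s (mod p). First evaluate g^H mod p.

1828^2 = 3341584 ≡ 2880
1828^4 ≡ 2880^2 = 8294400 ≡ 542
1828^8 ≡ 542^2 = 293764 ≡ 2803
1828^16 ≡ 2803^2 = 7856809 ≡ 862
1828^32 ≡ 862^2 = 743044 ≡ 2416
1828^64 ≡ 2416^2 = 5837056 ≡ 202
1828^128 ≡ 202^2 = 40804 ≡ 2597
1828^256 ≡ 2597^2 = 6744409 ≡ 2343
1828^512 ≡ 2343^2 = 5489649 ≡ 2536
544 = 512 + 32, so 1828^544 ≡ 2536·2416 ≡ 2100 (mod 2939)

2100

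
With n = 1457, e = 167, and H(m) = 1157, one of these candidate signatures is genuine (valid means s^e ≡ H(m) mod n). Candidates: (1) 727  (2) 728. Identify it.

1

Candidate 1: 727^2 = 528529 ≡ 1095; 727^4 ≡ 1095^2 = 1199025 ≡ 1371; 727^8 ≡ 1371^2 = 1879641 ≡ 111; 727^16 ≡ 111^2 = 12321 ≡ 665; 727^32 ≡ 665^2 = 442225 ≡ 754; 727^64 ≡ 754^2 = 568516 ≡ 286; 727^128 ≡ 286^2 = 81796 ≡ 204; 167 = 128 + 32 + 4 + 2 + 1, so 727^167 ≡ 204·754·1371·1095·727 ≡ 1157 (mod 1457)
  → matches H(m) = 1157
Candidate 2: 728^2 = 529984 ≡ 1093; 728^4 ≡ 1093^2 = 1194649 ≡ 1366; 728^8 ≡ 1366^2 = 1865956 ≡ 996; 728^16 ≡ 996^2 = 992016 ≡ 1256; 728^32 ≡ 1256^2 = 1577536 ≡ 1062; 728^64 ≡ 1062^2 = 1127844 ≡ 126; 728^128 ≡ 126^2 = 15876 ≡ 1306; 167 = 128 + 32 + 4 + 2 + 1, so 728^167 ≡ 1306·1062·1366·1093·728 ≡ 1139 (mod 1457)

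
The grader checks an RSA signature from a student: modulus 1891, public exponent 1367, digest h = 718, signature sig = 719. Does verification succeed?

sig^1367 mod 1891 = 1173
1173 ≠ 718, so verification fails.

fails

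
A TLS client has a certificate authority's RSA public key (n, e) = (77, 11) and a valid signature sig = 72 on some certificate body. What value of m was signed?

39

sig^11 mod 77 = 39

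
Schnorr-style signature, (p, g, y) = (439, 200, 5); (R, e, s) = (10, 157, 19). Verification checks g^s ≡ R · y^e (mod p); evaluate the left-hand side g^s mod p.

308

200^2 = 40000 ≡ 51
200^4 ≡ 51^2 = 2601 ≡ 406
200^8 ≡ 406^2 = 164836 ≡ 211
200^16 ≡ 211^2 = 44521 ≡ 182
19 = 16 + 2 + 1, so 200^19 ≡ 182·51·200 ≡ 308 (mod 439)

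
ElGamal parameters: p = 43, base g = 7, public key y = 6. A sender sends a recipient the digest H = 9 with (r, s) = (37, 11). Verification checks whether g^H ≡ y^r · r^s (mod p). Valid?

yes

Left side g^H mod p:
Squares mod 43: 7^1≡7, 7^2≡6, 7^4≡36, 7^8≡6
9 = 8 + 1, so 7^9 ≡ 6·7 ≡ 42 (mod 43)
Right side y^r · r^s mod p:
Squares mod 43: 6^1≡6, 6^2≡36, 6^4≡6, 6^8≡36, 6^16≡6, 6^32≡36
37 = 32 + 4 + 1, so 6^37 ≡ 36·6·6 ≡ 6 (mod 43)
Squares mod 43: 37^1≡37, 37^2≡36, 37^4≡6, 37^8≡36
11 = 8 + 2 + 1, so 37^11 ≡ 36·36·37 ≡ 7 (mod 43)
6·7 = 42 ≡ 42 (mod 43)
42 ≡ 42 (mod 43), so the signature is genuine.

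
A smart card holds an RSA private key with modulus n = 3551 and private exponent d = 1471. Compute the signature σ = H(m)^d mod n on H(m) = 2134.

798

(H(m))^2 ≡ 2134^2 = 4553956 ≡ 1574
(H(m))^4 ≡ 1574^2 = 2477476 ≡ 2429
(H(m))^8 ≡ 2429^2 = 5900041 ≡ 1830
(H(m))^16 ≡ 1830^2 = 3348900 ≡ 307
(H(m))^32 ≡ 307^2 = 94249 ≡ 1923
(H(m))^64 ≡ 1923^2 = 3697929 ≡ 1338
(H(m))^128 ≡ 1338^2 = 1790244 ≡ 540
(H(m))^256 ≡ 540^2 = 291600 ≡ 418
(H(m))^512 ≡ 418^2 = 174724 ≡ 725
(H(m))^1024 ≡ 725^2 = 525625 ≡ 77
1471 = 1024 + 256 + 128 + 32 + 16 + 8 + 4 + 2 + 1, so (H(m))^1471 ≡ 77·418·540·1923·307·1830·2429·1574·2134 ≡ 798 (mod 3551)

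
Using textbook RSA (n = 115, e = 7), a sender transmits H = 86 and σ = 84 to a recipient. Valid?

σ^2 ≡ 84^2 = 7056 ≡ 41
σ^4 ≡ 41^2 = 1681 ≡ 71
7 = 4 + 2 + 1, so σ^7 ≡ 71·41·84 ≡ 34 (mod 115)
The recovered value 34 does not match the digest 86.

no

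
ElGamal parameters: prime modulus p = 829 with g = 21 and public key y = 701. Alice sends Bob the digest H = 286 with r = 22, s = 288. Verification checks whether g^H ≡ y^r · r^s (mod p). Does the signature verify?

verifies

Left side g^H mod p:
21^2 = 441
21^4 ≡ 441^2 = 194481 ≡ 495
21^8 ≡ 495^2 = 245025 ≡ 470
21^16 ≡ 470^2 = 220900 ≡ 386
21^32 ≡ 386^2 = 148996 ≡ 605
21^64 ≡ 605^2 = 366025 ≡ 436
21^128 ≡ 436^2 = 190096 ≡ 255
21^256 ≡ 255^2 = 65025 ≡ 363
286 = 256 + 16 + 8 + 4 + 2, so 21^286 ≡ 363·386·470·495·441 ≡ 13 (mod 829)
Right side y^r · r^s mod p:
701^2 = 491401 ≡ 633
701^4 ≡ 633^2 = 400689 ≡ 282
701^8 ≡ 282^2 = 79524 ≡ 769
701^16 ≡ 769^2 = 591361 ≡ 284
22 = 16 + 4 + 2, so 701^22 ≡ 284·282·633 ≡ 696 (mod 829)
22^2 = 484
22^4 ≡ 484^2 = 234256 ≡ 478
22^8 ≡ 478^2 = 228484 ≡ 509
22^16 ≡ 509^2 = 259081 ≡ 433
22^32 ≡ 433^2 = 187489 ≡ 135
22^64 ≡ 135^2 = 18225 ≡ 816
22^128 ≡ 816^2 = 665856 ≡ 169
22^256 ≡ 169^2 = 28561 ≡ 375
288 = 256 + 32, so 22^288 ≡ 375·135 ≡ 56 (mod 829)
696·56 = 38976 ≡ 13 (mod 829)
13 ≡ 13 (mod 829), so the signature is genuine.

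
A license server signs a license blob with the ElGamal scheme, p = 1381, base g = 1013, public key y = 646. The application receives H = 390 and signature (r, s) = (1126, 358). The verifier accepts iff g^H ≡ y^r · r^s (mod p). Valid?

Left side g^H mod p:
1013^2 = 1026169 ≡ 86
1013^4 ≡ 86^2 = 7396 ≡ 491
1013^8 ≡ 491^2 = 241081 ≡ 787
1013^16 ≡ 787^2 = 619369 ≡ 681
1013^32 ≡ 681^2 = 463761 ≡ 1126
1013^64 ≡ 1126^2 = 1267876 ≡ 118
1013^128 ≡ 118^2 = 13924 ≡ 114
1013^256 ≡ 114^2 = 12996 ≡ 567
390 = 256 + 128 + 4 + 2, so 1013^390 ≡ 567·114·491·86 ≡ 1312 (mod 1381)
Right side y^r · r^s mod p:
646^2 = 417316 ≡ 254
646^4 ≡ 254^2 = 64516 ≡ 990
646^8 ≡ 990^2 = 980100 ≡ 971
646^16 ≡ 971^2 = 942841 ≡ 999
646^32 ≡ 999^2 = 998001 ≡ 919
646^64 ≡ 919^2 = 844561 ≡ 770
646^128 ≡ 770^2 = 592900 ≡ 451
646^256 ≡ 451^2 = 203401 ≡ 394
646^512 ≡ 394^2 = 155236 ≡ 564
646^1024 ≡ 564^2 = 318096 ≡ 466
1126 = 1024 + 64 + 32 + 4 + 2, so 646^1126 ≡ 466·770·919·990·254 ≡ 246 (mod 1381)
1126^2 = 1267876 ≡ 118
1126^4 ≡ 118^2 = 13924 ≡ 114
1126^8 ≡ 114^2 = 12996 ≡ 567
1126^16 ≡ 567^2 = 321489 ≡ 1097
1126^32 ≡ 1097^2 = 1203409 ≡ 558
1126^64 ≡ 558^2 = 311364 ≡ 639
1126^128 ≡ 639^2 = 408321 ≡ 926
1126^256 ≡ 926^2 = 857476 ≡ 1256
358 = 256 + 64 + 32 + 4 + 2, so 1126^358 ≡ 1256·639·558·114·118 ≡ 926 (mod 1381)
246·926 = 227796 ≡ 1312 (mod 1381)
1312 ≡ 1312 (mod 1381), so the signature is genuine.

yes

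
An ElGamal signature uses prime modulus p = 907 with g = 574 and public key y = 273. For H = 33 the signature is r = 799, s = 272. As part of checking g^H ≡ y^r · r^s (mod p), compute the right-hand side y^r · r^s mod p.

274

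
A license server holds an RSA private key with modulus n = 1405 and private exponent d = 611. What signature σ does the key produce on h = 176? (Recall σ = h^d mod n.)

1331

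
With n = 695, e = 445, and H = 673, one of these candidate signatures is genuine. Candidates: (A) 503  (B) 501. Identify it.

A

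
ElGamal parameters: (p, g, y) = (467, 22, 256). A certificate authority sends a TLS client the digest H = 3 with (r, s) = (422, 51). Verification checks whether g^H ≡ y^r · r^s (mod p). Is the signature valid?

invalid

Left side g^H mod p:
Squares mod 467: 22^1≡22, 22^2≡17
3 = 2 + 1, so 22^3 ≡ 17·22 ≡ 374 (mod 467)
Right side y^r · r^s mod p:
Squares mod 467: 256^1≡256, 256^2≡156, 256^4≡52, 256^8≡369, 256^16≡264, 256^32≡113, 256^64≡160, 256^128≡382, 256^256≡220
422 = 256 + 128 + 32 + 4 + 2, so 256^422 ≡ 220·382·113·52·156 ≡ 366 (mod 467)
Squares mod 467: 422^1≡422, 422^2≡157, 422^4≡365, 422^8≡130, 422^16≡88, 422^32≡272
51 = 32 + 16 + 2 + 1, so 422^51 ≡ 272·88·157·422 ≡ 332 (mod 467)
366·332 = 121512 ≡ 92 (mod 467)
374 ≠ 92, so verification fails.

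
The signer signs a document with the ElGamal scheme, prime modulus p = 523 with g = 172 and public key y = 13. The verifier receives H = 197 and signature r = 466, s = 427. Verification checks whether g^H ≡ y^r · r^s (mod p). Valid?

yes

Left side g^H mod p:
Squares mod 523: 172^1≡172, 172^2≡296, 172^4≡275, 172^8≡313, 172^16≡168, 172^32≡505, 172^64≡324, 172^128≡376
197 = 128 + 64 + 4 + 1, so 172^197 ≡ 376·324·275·172 ≡ 318 (mod 523)
Right side y^r · r^s mod p:
Squares mod 523: 13^1≡13, 13^2≡169, 13^4≡319, 13^8≡299, 13^16≡491, 13^32≡501, 13^64≡484, 13^128≡475, 13^256≡212
466 = 256 + 128 + 64 + 16 + 2, so 13^466 ≡ 212·475·484·491·169 ≡ 341 (mod 523)
Squares mod 523: 466^1≡466, 466^2≡111, 466^4≡292, 466^8≡15, 466^16≡225, 466^32≡417, 466^64≡253, 466^128≡203, 466^256≡415
427 = 256 + 128 + 32 + 8 + 2 + 1, so 466^427 ≡ 415·203·417·15·111·466 ≡ 4 (mod 523)
341·4 = 1364 ≡ 318 (mod 523)
318 ≡ 318 (mod 523), so the signature is genuine.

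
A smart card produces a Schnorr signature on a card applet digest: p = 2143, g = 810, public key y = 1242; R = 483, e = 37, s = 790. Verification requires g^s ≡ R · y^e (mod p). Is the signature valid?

g^s mod p:
Squares mod 2143: 810^1≡810, 810^2≡342, 810^4≡1242, 810^8≡1747, 810^16≡377, 810^32≡691, 810^64≡1735, 810^128≡1453, 810^256≡354, 810^512≡1022
790 = 512 + 256 + 16 + 4 + 2, so 810^790 ≡ 1022·354·377·1242·342 ≡ 1222 (mod 2143)
R · y^e mod p:
Squares mod 2143: 1242^1≡1242, 1242^2≡1747, 1242^4≡377, 1242^8≡691, 1242^16≡1735, 1242^32≡1453
37 = 32 + 4 + 1, so 1242^37 ≡ 1453·377·1242 ≡ 1506 (mod 2143)
483·1506 = 727398 ≡ 921 (mod 2143)
1222 ≠ 921; the check fails.

invalid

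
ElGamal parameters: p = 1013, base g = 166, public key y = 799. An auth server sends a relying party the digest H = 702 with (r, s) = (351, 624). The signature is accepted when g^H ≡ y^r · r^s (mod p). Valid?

Left side g^H mod p:
166^2 = 27556 ≡ 205
166^4 ≡ 205^2 = 42025 ≡ 492
166^8 ≡ 492^2 = 242064 ≡ 970
166^16 ≡ 970^2 = 940900 ≡ 836
166^32 ≡ 836^2 = 698896 ≡ 939
166^64 ≡ 939^2 = 881721 ≡ 411
166^128 ≡ 411^2 = 168921 ≡ 763
166^256 ≡ 763^2 = 582169 ≡ 707
166^512 ≡ 707^2 = 499849 ≡ 440
702 = 512 + 128 + 32 + 16 + 8 + 4 + 2, so 166^702 ≡ 440·763·939·836·970·492·205 ≡ 248 (mod 1013)
Right side y^r · r^s mod p:
799^2 = 638401 ≡ 211
799^4 ≡ 211^2 = 44521 ≡ 962
799^8 ≡ 962^2 = 925444 ≡ 575
799^16 ≡ 575^2 = 330625 ≡ 387
799^32 ≡ 387^2 = 149769 ≡ 858
799^64 ≡ 858^2 = 736164 ≡ 726
799^128 ≡ 726^2 = 527076 ≡ 316
799^256 ≡ 316^2 = 99856 ≡ 582
351 = 256 + 64 + 16 + 8 + 4 + 2 + 1, so 799^351 ≡ 582·726·387·575·962·211·799 ≡ 123 (mod 1013)
351^2 = 123201 ≡ 628
351^4 ≡ 628^2 = 394384 ≡ 327
351^8 ≡ 327^2 = 106929 ≡ 564
351^16 ≡ 564^2 = 318096 ≡ 14
351^32 ≡ 14^2 = 196
351^64 ≡ 196^2 = 38416 ≡ 935
351^128 ≡ 935^2 = 874225 ≡ 6
351^256 ≡ 6^2 = 36
351^512 ≡ 36^2 = 1296 ≡ 283
624 = 512 + 64 + 32 + 16, so 351^624 ≡ 283·935·196·14 ≡ 266 (mod 1013)
123·266 = 32718 ≡ 302 (mod 1013)
248 ≠ 302, so verification fails.

no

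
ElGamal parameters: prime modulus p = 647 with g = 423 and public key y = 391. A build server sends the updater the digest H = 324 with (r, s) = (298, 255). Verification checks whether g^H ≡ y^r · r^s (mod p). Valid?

no

Left side g^H mod p:
Squares mod 647: 423^1≡423, 423^2≡357, 423^4≡637, 423^8≡100, 423^16≡295, 423^32≡327, 423^64≡174, 423^128≡514, 423^256≡220
324 = 256 + 64 + 4, so 423^324 ≡ 220·174·637 ≡ 224 (mod 647)
Right side y^r · r^s mod p:
Squares mod 647: 391^1≡391, 391^2≡189, 391^4≡136, 391^8≡380, 391^16≡119, 391^32≡574, 391^64≡153, 391^128≡117, 391^256≡102
298 = 256 + 32 + 8 + 2, so 391^298 ≡ 102·574·380·189 ≡ 307 (mod 647)
Squares mod 647: 298^1≡298, 298^2≡165, 298^4≡51, 298^8≡13, 298^16≡169, 298^32≡93, 298^64≡238, 298^128≡355
255 = 128 + 64 + 32 + 16 + 8 + 4 + 2 + 1, so 298^255 ≡ 355·238·93·169·13·51·165·298 ≡ 551 (mod 647)
307·551 = 169157 ≡ 290 (mod 647)
224 ≠ 290, so verification fails.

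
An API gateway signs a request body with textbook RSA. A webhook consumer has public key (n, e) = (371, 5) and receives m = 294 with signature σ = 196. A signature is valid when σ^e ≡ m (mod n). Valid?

yes

Squares mod 371: σ^1≡196, σ^2≡203, σ^4≡28
5 = 4 + 1, so σ^5 ≡ 28·196 ≡ 294 (mod 371)
294 = m, so the signature checks out.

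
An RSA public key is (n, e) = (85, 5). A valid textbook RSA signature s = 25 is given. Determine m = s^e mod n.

s^5 mod 85 = 60

60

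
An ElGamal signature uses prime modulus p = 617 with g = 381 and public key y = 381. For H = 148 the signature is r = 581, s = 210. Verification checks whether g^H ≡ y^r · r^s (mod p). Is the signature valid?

invalid

Left side g^H mod p:
381^2 = 145161 ≡ 166
381^4 ≡ 166^2 = 27556 ≡ 408
381^8 ≡ 408^2 = 166464 ≡ 491
381^16 ≡ 491^2 = 241081 ≡ 451
381^32 ≡ 451^2 = 203401 ≡ 408
381^64 ≡ 408^2 = 166464 ≡ 491
381^128 ≡ 491^2 = 241081 ≡ 451
148 = 128 + 16 + 4, so 381^148 ≡ 451·451·408 ≡ 491 (mod 617)
Right side y^r · r^s mod p:
381^2 = 145161 ≡ 166
381^4 ≡ 166^2 = 27556 ≡ 408
381^8 ≡ 408^2 = 166464 ≡ 491
381^16 ≡ 491^2 = 241081 ≡ 451
381^32 ≡ 451^2 = 203401 ≡ 408
381^64 ≡ 408^2 = 166464 ≡ 491
381^128 ≡ 491^2 = 241081 ≡ 451
381^256 ≡ 451^2 = 203401 ≡ 408
381^512 ≡ 408^2 = 166464 ≡ 491
581 = 512 + 64 + 4 + 1, so 381^581 ≡ 491·491·408·381 ≡ 423 (mod 617)
581^2 = 337561 ≡ 62
581^4 ≡ 62^2 = 3844 ≡ 142
581^8 ≡ 142^2 = 20164 ≡ 420
581^16 ≡ 420^2 = 176400 ≡ 555
581^32 ≡ 555^2 = 308025 ≡ 142
581^64 ≡ 142^2 = 20164 ≡ 420
581^128 ≡ 420^2 = 176400 ≡ 555
210 = 128 + 64 + 16 + 2, so 581^210 ≡ 555·420·555·62 ≡ 616 (mod 617)
423·616 = 260568 ≡ 194 (mod 617)
491 ≠ 194, so verification fails.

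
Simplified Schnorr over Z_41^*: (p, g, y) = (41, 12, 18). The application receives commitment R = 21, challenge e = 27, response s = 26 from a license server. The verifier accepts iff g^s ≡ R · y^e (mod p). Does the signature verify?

g^s mod p:
12^2 = 144 ≡ 21
12^4 ≡ 21^2 = 441 ≡ 31
12^8 ≡ 31^2 = 961 ≡ 18
12^16 ≡ 18^2 = 324 ≡ 37
26 = 16 + 8 + 2, so 12^26 ≡ 37·18·21 ≡ 5 (mod 41)
R · y^e mod p:
18^2 = 324 ≡ 37
18^4 ≡ 37^2 = 1369 ≡ 16
18^8 ≡ 16^2 = 256 ≡ 10
18^16 ≡ 10^2 = 100 ≡ 18
27 = 16 + 8 + 2 + 1, so 18^27 ≡ 18·10·37·18 ≡ 37 (mod 41)
21·37 = 777 ≡ 39 (mod 41)
5 ≠ 39; the check fails.

does not verify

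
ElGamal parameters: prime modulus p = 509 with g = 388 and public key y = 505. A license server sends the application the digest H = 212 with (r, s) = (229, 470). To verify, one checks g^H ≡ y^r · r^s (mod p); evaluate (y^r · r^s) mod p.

82

505^2 = 255025 ≡ 16
505^4 ≡ 16^2 = 256
505^8 ≡ 256^2 = 65536 ≡ 384
505^16 ≡ 384^2 = 147456 ≡ 355
505^32 ≡ 355^2 = 126025 ≡ 302
505^64 ≡ 302^2 = 91204 ≡ 93
505^128 ≡ 93^2 = 8649 ≡ 505
229 = 128 + 64 + 32 + 4 + 1, so 505^229 ≡ 505·93·302·256·505 ≡ 148 (mod 509)
229^2 = 52441 ≡ 14
229^4 ≡ 14^2 = 196
229^8 ≡ 196^2 = 38416 ≡ 241
229^16 ≡ 241^2 = 58081 ≡ 55
229^32 ≡ 55^2 = 3025 ≡ 480
229^64 ≡ 480^2 = 230400 ≡ 332
229^128 ≡ 332^2 = 110224 ≡ 280
229^256 ≡ 280^2 = 78400 ≡ 14
470 = 256 + 128 + 64 + 16 + 4 + 2, so 229^470 ≡ 14·280·332·55·196·14 ≡ 145 (mod 509)
y^r · r^s ≡ 148·145 = 21460 ≡ 82 (mod 509)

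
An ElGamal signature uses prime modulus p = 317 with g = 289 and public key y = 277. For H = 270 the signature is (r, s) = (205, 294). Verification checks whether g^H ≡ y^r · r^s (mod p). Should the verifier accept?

Left side g^H mod p:
Squares mod 317: 289^1≡289, 289^2≡150, 289^4≡310, 289^8≡49, 289^16≡182, 289^32≡156, 289^64≡244, 289^128≡257, 289^256≡113
270 = 256 + 8 + 4 + 2, so 289^270 ≡ 113·49·310·150 ≡ 247 (mod 317)
Right side y^r · r^s mod p:
Squares mod 317: 277^1≡277, 277^2≡15, 277^4≡225, 277^8≡222, 277^16≡149, 277^32≡11, 277^64≡121, 277^128≡59
205 = 128 + 64 + 8 + 4 + 1, so 277^205 ≡ 59·121·222·225·277 ≡ 173 (mod 317)
Squares mod 317: 205^1≡205, 205^2≡181, 205^4≡110, 205^8≡54, 205^16≡63, 205^32≡165, 205^64≡280, 205^128≡101, 205^256≡57
294 = 256 + 32 + 4 + 2, so 205^294 ≡ 57·165·110·181 ≡ 65 (mod 317)
173·65 = 11245 ≡ 150 (mod 317)
247 ≠ 150, so verification fails.

reject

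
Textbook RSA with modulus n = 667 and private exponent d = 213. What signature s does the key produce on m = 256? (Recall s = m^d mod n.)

426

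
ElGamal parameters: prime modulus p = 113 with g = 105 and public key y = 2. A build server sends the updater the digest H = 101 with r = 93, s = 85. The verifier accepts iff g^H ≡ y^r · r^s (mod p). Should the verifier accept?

Left side g^H mod p:
Squares mod 113: 105^1≡105, 105^2≡64, 105^4≡28, 105^8≡106, 105^16≡49, 105^32≡28, 105^64≡106
101 = 64 + 32 + 4 + 1, so 105^101 ≡ 106·28·28·105 ≡ 60 (mod 113)
Right side y^r · r^s mod p:
Squares mod 113: 2^1≡2, 2^2≡4, 2^4≡16, 2^8≡30, 2^16≡109, 2^32≡16, 2^64≡30
93 = 64 + 16 + 8 + 4 + 1, so 2^93 ≡ 30·109·30·16·2 ≡ 60 (mod 113)
Squares mod 113: 93^1≡93, 93^2≡61, 93^4≡105, 93^8≡64, 93^16≡28, 93^32≡106, 93^64≡49
85 = 64 + 16 + 4 + 1, so 93^85 ≡ 49·28·105·93 ≡ 74 (mod 113)
60·74 = 4440 ≡ 33 (mod 113)
60 ≠ 33, so verification fails.

reject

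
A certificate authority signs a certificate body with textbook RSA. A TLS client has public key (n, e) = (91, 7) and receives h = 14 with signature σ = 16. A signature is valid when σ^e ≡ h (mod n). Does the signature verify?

does not verify

σ^2 ≡ 16^2 = 256 ≡ 74
σ^4 ≡ 74^2 = 5476 ≡ 16
7 = 4 + 2 + 1, so σ^7 ≡ 16·74·16 ≡ 16 (mod 91)
σ^7 mod 91 = 16, but h = 14.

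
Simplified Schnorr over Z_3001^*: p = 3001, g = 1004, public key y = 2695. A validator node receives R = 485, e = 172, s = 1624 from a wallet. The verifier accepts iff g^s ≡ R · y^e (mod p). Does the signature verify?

does not verify

g^s mod p:
1004^2 = 1008016 ≡ 2681
1004^4 ≡ 2681^2 = 7187761 ≡ 366
1004^8 ≡ 366^2 = 133956 ≡ 1912
1004^16 ≡ 1912^2 = 3655744 ≡ 526
1004^32 ≡ 526^2 = 276676 ≡ 584
1004^64 ≡ 584^2 = 341056 ≡ 1943
1004^128 ≡ 1943^2 = 3775249 ≡ 2992
1004^256 ≡ 2992^2 = 8952064 ≡ 81
1004^512 ≡ 81^2 = 6561 ≡ 559
1004^1024 ≡ 559^2 = 312481 ≡ 377
1624 = 1024 + 512 + 64 + 16 + 8, so 1004^1624 ≡ 377·559·1943·526·1912 ≡ 2632 (mod 3001)
R · y^e mod p:
2695^2 = 7263025 ≡ 605
2695^4 ≡ 605^2 = 366025 ≡ 2904
2695^8 ≡ 2904^2 = 8433216 ≡ 406
2695^16 ≡ 406^2 = 164836 ≡ 2782
2695^32 ≡ 2782^2 = 7739524 ≡ 2946
2695^64 ≡ 2946^2 = 8678916 ≡ 24
2695^128 ≡ 24^2 = 576
172 = 128 + 32 + 8 + 4, so 2695^172 ≡ 576·2946·406·2904 ≡ 1025 (mod 3001)
485·1025 = 497125 ≡ 1960 (mod 3001)
2632 ≠ 1960; the check fails.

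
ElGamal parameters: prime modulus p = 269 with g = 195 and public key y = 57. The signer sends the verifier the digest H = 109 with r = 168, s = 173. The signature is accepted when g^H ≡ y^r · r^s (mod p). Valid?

Left side g^H mod p:
Squares mod 269: 195^1≡195, 195^2≡96, 195^4≡70, 195^8≡58, 195^16≡136, 195^32≡204, 195^64≡190
109 = 64 + 32 + 8 + 4 + 1, so 195^109 ≡ 190·204·58·70·195 ≡ 254 (mod 269)
Right side y^r · r^s mod p:
Squares mod 269: 57^1≡57, 57^2≡21, 57^4≡172, 57^8≡263, 57^16≡36, 57^32≡220, 57^64≡249, 57^128≡131
168 = 128 + 32 + 8, so 57^168 ≡ 131·220·263 ≡ 47 (mod 269)
Squares mod 269: 168^1≡168, 168^2≡248, 168^4≡172, 168^8≡263, 168^16≡36, 168^32≡220, 168^64≡249, 168^128≡131
173 = 128 + 32 + 8 + 4 + 1, so 168^173 ≡ 131·220·263·172·168 ≡ 200 (mod 269)
47·200 = 9400 ≡ 254 (mod 269)
254 ≡ 254 (mod 269), so the signature is genuine.

yes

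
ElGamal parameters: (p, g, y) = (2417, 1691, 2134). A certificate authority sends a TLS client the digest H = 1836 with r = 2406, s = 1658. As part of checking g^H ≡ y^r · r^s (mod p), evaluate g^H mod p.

149

1691^2 = 2859481 ≡ 170
1691^4 ≡ 170^2 = 28900 ≡ 2313
1691^8 ≡ 2313^2 = 5349969 ≡ 1148
1691^16 ≡ 1148^2 = 1317904 ≡ 639
1691^32 ≡ 639^2 = 408321 ≡ 2265
1691^64 ≡ 2265^2 = 5130225 ≡ 1351
1691^128 ≡ 1351^2 = 1825201 ≡ 366
1691^256 ≡ 366^2 = 133956 ≡ 1021
1691^512 ≡ 1021^2 = 1042441 ≡ 714
1691^1024 ≡ 714^2 = 509796 ≡ 2226
1836 = 1024 + 512 + 256 + 32 + 8 + 4, so 1691^1836 ≡ 2226·714·1021·2265·1148·2313 ≡ 149 (mod 2417)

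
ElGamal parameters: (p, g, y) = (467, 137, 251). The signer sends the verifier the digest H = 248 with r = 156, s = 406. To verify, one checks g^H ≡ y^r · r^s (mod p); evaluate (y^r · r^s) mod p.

47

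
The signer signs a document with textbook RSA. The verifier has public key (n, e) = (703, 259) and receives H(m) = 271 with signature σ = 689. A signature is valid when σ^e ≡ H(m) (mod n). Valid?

σ^259 mod 703 = 643
σ^259 mod 703 = 643, but H(m) = 271.

no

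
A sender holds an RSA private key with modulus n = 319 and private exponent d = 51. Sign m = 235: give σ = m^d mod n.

Squares mod 319: m^1≡235, m^2≡38, m^4≡168, m^8≡152, m^16≡136, m^32≡313
51 = 32 + 16 + 2 + 1, so m^51 ≡ 313·136·38·235 ≡ 37 (mod 319)

37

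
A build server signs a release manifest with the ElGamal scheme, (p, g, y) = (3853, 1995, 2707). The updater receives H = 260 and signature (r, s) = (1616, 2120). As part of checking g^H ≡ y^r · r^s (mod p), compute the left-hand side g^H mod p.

1995^2 = 3980025 ≡ 3729
1995^4 ≡ 3729^2 = 13905441 ≡ 3817
1995^8 ≡ 3817^2 = 14569489 ≡ 1296
1995^16 ≡ 1296^2 = 1679616 ≡ 3561
1995^32 ≡ 3561^2 = 12680721 ≡ 498
1995^64 ≡ 498^2 = 248004 ≡ 1412
1995^128 ≡ 1412^2 = 1993744 ≡ 1743
1995^256 ≡ 1743^2 = 3038049 ≡ 1885
260 = 256 + 4, so 1995^260 ≡ 1885·3817 ≡ 1494 (mod 3853)

1494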